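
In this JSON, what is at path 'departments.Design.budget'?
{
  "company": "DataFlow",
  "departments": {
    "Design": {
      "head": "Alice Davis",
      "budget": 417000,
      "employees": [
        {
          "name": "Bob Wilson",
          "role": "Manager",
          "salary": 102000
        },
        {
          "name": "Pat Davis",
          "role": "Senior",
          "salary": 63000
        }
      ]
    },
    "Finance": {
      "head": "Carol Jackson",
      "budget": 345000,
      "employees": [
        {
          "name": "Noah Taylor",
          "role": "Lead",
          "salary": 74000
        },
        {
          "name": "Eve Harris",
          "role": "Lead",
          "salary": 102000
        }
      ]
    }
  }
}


Path: departments.Design.budget

Navigate:
  -> departments
  -> Design
  -> budget = 417000

417000


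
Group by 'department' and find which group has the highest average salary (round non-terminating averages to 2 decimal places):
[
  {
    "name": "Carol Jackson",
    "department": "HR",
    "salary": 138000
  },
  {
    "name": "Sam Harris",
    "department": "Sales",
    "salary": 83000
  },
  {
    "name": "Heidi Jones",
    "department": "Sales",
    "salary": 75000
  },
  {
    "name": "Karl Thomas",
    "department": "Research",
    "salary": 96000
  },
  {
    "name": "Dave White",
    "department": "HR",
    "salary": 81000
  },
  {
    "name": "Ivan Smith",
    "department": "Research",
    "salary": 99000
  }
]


Group by: department

Groups:
  HR: 2 people, avg salary = 219000/2 = $109500
  Research: 2 people, avg salary = 195000/2 = $97500
  Sales: 2 people, avg salary = 158000/2 = $79000

Highest average salary: HR ($109500)

HR ($109500)


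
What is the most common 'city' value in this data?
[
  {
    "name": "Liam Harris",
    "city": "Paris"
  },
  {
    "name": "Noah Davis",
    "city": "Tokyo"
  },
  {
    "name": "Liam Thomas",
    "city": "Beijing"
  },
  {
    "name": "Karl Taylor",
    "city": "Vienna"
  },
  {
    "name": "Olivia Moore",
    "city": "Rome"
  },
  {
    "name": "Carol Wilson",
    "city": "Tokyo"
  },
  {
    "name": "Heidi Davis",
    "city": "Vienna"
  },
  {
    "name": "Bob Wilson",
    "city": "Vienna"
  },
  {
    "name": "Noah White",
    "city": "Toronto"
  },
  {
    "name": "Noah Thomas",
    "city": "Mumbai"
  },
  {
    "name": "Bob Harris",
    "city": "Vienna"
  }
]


Counting 'city' values across 11 records:

  Vienna: 4 ####
  Tokyo: 2 ##
  Paris: 1 #
  Beijing: 1 #
  Rome: 1 #
  Toronto: 1 #
  Mumbai: 1 #

Most common: Vienna (4 times)

Vienna (4 times)


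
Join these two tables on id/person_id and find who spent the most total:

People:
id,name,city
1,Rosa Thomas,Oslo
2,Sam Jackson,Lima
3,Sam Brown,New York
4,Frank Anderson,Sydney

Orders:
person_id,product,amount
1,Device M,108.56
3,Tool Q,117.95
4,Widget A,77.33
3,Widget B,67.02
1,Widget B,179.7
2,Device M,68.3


Join on: people.id = orders.person_id

Joined rows:
  Rosa Thomas (Oslo) bought Device M for $108.56
  Sam Brown (New York) bought Tool Q for $117.95
  Frank Anderson (Sydney) bought Widget A for $77.33
  Sam Brown (New York) bought Widget B for $67.02
  Rosa Thomas (Oslo) bought Widget B for $179.7
  Sam Jackson (Lima) bought Device M for $68.3

Total per person:
  Rosa Thomas: $288.26
  Sam Brown: $184.97
  Frank Anderson: $77.33
  Sam Jackson: $68.30

Top spender: Rosa Thomas ($288.26)

Rosa Thomas ($288.26)


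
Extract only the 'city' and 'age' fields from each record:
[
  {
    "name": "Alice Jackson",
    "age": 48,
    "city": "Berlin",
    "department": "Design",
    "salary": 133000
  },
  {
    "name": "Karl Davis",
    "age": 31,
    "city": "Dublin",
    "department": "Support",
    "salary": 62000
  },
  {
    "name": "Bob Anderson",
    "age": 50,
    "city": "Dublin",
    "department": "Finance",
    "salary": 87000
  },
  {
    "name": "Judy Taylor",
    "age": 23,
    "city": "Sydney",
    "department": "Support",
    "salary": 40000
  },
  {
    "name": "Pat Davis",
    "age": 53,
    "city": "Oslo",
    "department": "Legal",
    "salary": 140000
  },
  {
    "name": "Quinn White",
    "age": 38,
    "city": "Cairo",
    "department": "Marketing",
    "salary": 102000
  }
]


Original: 6 records with fields: name, age, city, department, salary
Keep: ['city', 'age']
Drop: ['name', 'department', 'salary']
Result: 6 records, 2 fields each

[
  {
    "city": "Berlin",
    "age": 48
  },
  {
    "city": "Dublin",
    "age": 31
  },
  {
    "city": "Dublin",
    "age": 50
  },
  {
    "city": "Sydney",
    "age": 23
  },
  {
    "city": "Oslo",
    "age": 53
  },
  {
    "city": "Cairo",
    "age": 38
  }
]


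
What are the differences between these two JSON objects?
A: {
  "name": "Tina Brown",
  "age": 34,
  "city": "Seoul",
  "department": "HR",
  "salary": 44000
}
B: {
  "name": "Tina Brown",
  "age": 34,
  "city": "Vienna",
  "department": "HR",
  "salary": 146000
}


Comparing each field (in key order):
  name: same
  age: same
  city: DIFFERENT
  department: same
  salary: DIFFERENT
Differences:
  city: Seoul -> Vienna
  salary: 44000 -> 146000

2 field(s) changed

2 changes: city, salary


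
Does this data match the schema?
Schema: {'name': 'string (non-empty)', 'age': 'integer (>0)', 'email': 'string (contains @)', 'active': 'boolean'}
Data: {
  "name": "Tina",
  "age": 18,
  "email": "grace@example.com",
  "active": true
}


Validating each field against schema:
  name: OK (non-empty string)
  age: OK (positive integer)
  email: OK (string with @)
  active: OK (boolean)

Result: VALID

VALID


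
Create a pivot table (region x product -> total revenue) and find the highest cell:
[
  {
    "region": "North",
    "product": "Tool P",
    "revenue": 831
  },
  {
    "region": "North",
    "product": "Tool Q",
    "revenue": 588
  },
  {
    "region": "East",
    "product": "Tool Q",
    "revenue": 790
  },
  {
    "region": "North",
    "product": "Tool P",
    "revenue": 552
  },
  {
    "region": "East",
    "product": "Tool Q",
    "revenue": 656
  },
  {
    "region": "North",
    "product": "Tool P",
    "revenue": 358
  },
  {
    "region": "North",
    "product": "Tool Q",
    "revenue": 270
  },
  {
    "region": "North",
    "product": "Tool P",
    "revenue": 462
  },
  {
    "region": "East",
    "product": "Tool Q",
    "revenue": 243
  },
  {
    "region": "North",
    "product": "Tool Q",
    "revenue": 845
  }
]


Pivot: region (rows) x product (columns) -> total revenue

     Tool P        Tool Q      
East             0          1689  
North         2203          1703  

Highest: North / Tool P = $2203

North / Tool P = $2203


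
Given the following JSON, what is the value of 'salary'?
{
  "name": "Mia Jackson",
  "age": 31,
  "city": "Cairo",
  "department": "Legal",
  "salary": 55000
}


Looking up field 'salary'
Value: 55000

55000


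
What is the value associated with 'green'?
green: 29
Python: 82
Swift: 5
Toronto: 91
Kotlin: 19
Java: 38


Looking up key 'green'
Value: 29

29


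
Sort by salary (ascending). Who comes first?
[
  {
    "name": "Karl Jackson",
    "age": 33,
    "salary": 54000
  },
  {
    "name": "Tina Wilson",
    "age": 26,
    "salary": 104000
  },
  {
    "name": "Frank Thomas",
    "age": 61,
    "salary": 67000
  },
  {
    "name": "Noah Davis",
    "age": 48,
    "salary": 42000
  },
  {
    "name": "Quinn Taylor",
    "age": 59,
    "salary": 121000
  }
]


Sort by: salary (ascending)

Sorted order:
  1. Noah Davis (salary = 42000)
  2. Karl Jackson (salary = 54000)
  3. Frank Thomas (salary = 67000)
  4. Tina Wilson (salary = 104000)
  5. Quinn Taylor (salary = 121000)

First: Noah Davis

Noah Davis


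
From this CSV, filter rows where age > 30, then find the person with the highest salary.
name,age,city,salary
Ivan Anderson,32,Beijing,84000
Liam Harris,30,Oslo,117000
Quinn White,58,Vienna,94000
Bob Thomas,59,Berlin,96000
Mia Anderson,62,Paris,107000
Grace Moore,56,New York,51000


Filter: age > 30
Sort by: salary (descending)

Filtered records (5):
  Mia Anderson, age 62, salary $107000
  Bob Thomas, age 59, salary $96000
  Quinn White, age 58, salary $94000
  Ivan Anderson, age 32, salary $84000
  Grace Moore, age 56, salary $51000

Highest salary: Mia Anderson ($107000)

Mia Anderson


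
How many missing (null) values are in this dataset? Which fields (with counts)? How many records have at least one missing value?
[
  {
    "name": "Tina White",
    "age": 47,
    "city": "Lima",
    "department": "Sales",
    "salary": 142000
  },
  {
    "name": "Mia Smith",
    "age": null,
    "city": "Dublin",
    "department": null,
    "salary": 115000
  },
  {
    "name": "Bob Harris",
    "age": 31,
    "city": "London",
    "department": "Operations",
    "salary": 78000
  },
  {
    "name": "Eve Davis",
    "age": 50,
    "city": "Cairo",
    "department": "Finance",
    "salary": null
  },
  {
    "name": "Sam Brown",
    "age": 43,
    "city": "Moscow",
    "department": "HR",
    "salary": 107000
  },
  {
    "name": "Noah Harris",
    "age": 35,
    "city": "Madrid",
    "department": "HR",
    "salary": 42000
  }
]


Checking for missing (null) values in 6 records:

  Tina White: complete
  Mia Smith: age, department
  Bob Harris: complete
  Eve Davis: salary
  Sam Brown: complete
  Noah Harris: complete

Per field:
  name: 0 missing
  age: 1 missing
  city: 0 missing
  department: 1 missing
  salary: 1 missing

Total missing values: 3
Records with any missing: 2

3 missing values (age: 1, department: 1, salary: 1); 2 incomplete records


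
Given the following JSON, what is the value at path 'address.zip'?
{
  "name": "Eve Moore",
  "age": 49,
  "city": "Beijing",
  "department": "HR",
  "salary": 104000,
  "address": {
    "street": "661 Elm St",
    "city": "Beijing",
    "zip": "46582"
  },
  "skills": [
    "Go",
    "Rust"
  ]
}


Query: address.zip
Path: address -> zip
Value: 46582

46582


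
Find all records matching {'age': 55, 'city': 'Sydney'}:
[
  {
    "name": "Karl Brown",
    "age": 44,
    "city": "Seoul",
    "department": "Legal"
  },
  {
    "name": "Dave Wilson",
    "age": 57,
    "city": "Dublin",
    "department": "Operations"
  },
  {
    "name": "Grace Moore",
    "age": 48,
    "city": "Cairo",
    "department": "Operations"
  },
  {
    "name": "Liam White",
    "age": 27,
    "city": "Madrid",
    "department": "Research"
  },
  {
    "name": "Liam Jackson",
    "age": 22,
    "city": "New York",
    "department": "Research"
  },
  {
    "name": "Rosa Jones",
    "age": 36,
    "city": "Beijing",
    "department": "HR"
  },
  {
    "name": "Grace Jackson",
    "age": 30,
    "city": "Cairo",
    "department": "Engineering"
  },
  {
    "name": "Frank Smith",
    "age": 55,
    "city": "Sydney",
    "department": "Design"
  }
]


Search criteria: {'age': 55, 'city': 'Sydney'}

Checking 8 records:
  Karl Brown: {age: 44, city: Seoul}
  Dave Wilson: {age: 57, city: Dublin}
  Grace Moore: {age: 48, city: Cairo}
  Liam White: {age: 27, city: Madrid}
  Liam Jackson: {age: 22, city: New York}
  Rosa Jones: {age: 36, city: Beijing}
  Grace Jackson: {age: 30, city: Cairo}
  Frank Smith: {age: 55, city: Sydney} <-- MATCH

Matches: ["Frank Smith"]

["Frank Smith"]


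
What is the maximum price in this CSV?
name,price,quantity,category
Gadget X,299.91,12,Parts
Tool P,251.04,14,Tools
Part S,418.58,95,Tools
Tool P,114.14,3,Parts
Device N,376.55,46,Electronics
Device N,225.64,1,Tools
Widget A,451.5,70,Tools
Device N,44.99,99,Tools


Computing maximum price:
Values: [299.91, 251.04, 418.58, 114.14, 376.55, 225.64, 451.5, 44.99]
Max = 451.5

451.5


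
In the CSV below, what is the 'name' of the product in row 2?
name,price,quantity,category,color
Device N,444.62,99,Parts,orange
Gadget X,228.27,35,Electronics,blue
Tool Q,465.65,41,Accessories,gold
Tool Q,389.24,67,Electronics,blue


Query: Row 2 ('Gadget X'), column 'name'
Value: Gadget X

Gadget X


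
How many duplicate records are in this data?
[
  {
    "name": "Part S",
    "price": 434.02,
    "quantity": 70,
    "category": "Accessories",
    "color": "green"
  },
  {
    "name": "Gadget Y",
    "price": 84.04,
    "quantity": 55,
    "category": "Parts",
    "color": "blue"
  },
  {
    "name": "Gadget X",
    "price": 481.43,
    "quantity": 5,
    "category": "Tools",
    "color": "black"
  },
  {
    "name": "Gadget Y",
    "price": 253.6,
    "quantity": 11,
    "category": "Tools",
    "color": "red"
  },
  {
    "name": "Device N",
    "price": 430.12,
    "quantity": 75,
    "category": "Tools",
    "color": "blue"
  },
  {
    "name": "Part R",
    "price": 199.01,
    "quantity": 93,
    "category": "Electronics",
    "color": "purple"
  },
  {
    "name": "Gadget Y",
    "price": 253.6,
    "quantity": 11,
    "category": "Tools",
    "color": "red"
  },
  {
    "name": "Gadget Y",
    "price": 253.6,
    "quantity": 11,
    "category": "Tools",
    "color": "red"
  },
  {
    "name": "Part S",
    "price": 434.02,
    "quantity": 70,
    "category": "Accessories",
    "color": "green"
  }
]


Checking 9 records for duplicates:

  Row 1: Part S ($434.02, qty 70)
  Row 2: Gadget Y ($84.04, qty 55)
  Row 3: Gadget X ($481.43, qty 5)
  Row 4: Gadget Y ($253.6, qty 11)
  Row 5: Device N ($430.12, qty 75)
  Row 6: Part R ($199.01, qty 93)
  Row 7: Gadget Y ($253.6, qty 11) <-- DUPLICATE
  Row 8: Gadget Y ($253.6, qty 11) <-- DUPLICATE
  Row 9: Part S ($434.02, qty 70) <-- DUPLICATE

Duplicates found: 3
Unique records: 6

3 duplicates, 6 unique


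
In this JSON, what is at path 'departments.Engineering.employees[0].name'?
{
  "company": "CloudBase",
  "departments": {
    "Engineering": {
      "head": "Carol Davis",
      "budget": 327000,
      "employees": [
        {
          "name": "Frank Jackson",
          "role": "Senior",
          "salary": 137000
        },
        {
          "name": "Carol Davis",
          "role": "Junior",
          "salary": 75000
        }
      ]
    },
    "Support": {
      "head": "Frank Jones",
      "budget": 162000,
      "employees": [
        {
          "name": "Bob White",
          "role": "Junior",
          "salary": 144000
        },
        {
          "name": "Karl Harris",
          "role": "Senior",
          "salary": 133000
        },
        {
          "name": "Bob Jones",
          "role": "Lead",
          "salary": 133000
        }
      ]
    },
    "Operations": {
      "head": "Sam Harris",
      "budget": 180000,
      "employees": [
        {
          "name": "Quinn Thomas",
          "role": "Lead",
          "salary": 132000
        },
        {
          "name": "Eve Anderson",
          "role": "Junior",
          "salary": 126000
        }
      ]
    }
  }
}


Path: departments.Engineering.employees[0].name

Navigate:
  -> departments
  -> Engineering
  -> employees[0].name = 'Frank Jackson'

Frank Jackson


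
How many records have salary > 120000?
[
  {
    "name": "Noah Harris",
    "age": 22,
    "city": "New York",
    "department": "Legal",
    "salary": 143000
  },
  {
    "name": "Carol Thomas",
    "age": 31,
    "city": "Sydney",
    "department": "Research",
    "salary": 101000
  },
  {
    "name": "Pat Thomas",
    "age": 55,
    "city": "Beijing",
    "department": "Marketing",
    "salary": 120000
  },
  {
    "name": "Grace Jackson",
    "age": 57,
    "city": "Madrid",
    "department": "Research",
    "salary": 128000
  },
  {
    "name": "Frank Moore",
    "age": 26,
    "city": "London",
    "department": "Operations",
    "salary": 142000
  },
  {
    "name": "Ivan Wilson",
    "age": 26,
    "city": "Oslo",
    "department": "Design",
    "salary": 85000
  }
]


Data: 6 records
Condition: salary > 120000

Checking each record:
  Noah Harris: 143000 MATCH
  Carol Thomas: 101000
  Pat Thomas: 120000
  Grace Jackson: 128000 MATCH
  Frank Moore: 142000 MATCH
  Ivan Wilson: 85000

Count: 3

3


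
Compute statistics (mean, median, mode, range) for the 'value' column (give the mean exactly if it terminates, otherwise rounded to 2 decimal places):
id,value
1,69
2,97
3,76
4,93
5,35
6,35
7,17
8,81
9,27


Data: [69, 97, 76, 93, 35, 35, 17, 81, 27]
Count: 9
Sum: 530
Mean: 530/9 ≈ 58.89 (rounded to 2 decimal places)
Sorted: [17, 27, 35, 35, 69, 76, 81, 93, 97]
Median: 69.0
Mode: 35 (2 times)
Range: 97 - 17 = 80
Min: 17, Max: 97

mean≈58.89, median=69.0, mode=35, range=80


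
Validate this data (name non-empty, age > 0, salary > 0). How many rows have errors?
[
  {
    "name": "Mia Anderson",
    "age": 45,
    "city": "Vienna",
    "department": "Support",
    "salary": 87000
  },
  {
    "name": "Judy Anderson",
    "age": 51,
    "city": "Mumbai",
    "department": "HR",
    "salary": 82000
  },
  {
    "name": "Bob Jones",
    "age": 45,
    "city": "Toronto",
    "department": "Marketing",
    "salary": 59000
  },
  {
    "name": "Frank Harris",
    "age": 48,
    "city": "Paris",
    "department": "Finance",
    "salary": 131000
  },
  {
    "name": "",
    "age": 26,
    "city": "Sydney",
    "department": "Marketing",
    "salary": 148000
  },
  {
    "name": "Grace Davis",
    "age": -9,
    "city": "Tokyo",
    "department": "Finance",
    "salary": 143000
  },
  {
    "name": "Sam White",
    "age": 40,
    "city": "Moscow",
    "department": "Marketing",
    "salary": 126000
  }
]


Validating 7 records:
Rules: name non-empty, age > 0, salary > 0

  Row 1 (Mia Anderson): OK
  Row 2 (Judy Anderson): OK
  Row 3 (Bob Jones): OK
  Row 4 (Frank Harris): OK
  Row 5 (???): empty name
  Row 6 (Grace Davis): negative age: -9
  Row 7 (Sam White): OK

Total errors: 2

2 errors


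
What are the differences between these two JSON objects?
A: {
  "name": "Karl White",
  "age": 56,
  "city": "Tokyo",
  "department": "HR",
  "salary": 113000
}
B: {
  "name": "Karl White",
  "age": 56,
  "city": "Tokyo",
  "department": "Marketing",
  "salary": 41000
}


Comparing each field (in key order):
  name: same
  age: same
  city: same
  department: DIFFERENT
  salary: DIFFERENT
Differences:
  department: HR -> Marketing
  salary: 113000 -> 41000

2 field(s) changed

2 changes: department, salary


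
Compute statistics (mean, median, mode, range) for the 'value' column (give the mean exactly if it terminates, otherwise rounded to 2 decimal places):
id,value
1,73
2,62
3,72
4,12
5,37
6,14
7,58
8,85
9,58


Data: [73, 62, 72, 12, 37, 14, 58, 85, 58]
Count: 9
Sum: 471
Mean: 471/9 ≈ 52.33 (rounded to 2 decimal places)
Sorted: [12, 14, 37, 58, 58, 62, 72, 73, 85]
Median: 58.0
Mode: 58 (2 times)
Range: 85 - 12 = 73
Min: 12, Max: 85

mean≈52.33, median=58.0, mode=58, range=73


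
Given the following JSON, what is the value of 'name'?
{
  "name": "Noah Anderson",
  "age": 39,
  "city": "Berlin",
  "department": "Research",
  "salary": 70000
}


Looking up field 'name'
Value: Noah Anderson

Noah Anderson


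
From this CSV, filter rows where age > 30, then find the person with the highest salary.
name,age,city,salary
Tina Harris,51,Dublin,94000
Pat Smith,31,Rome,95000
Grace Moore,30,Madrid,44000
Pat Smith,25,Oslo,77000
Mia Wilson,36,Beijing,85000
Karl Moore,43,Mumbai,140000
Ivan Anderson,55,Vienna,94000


Filter: age > 30
Sort by: salary (descending)

Filtered records (5):
  Karl Moore, age 43, salary $140000
  Pat Smith, age 31, salary $95000
  Tina Harris, age 51, salary $94000
  Ivan Anderson, age 55, salary $94000
  Mia Wilson, age 36, salary $85000

Highest salary: Karl Moore ($140000)

Karl Moore


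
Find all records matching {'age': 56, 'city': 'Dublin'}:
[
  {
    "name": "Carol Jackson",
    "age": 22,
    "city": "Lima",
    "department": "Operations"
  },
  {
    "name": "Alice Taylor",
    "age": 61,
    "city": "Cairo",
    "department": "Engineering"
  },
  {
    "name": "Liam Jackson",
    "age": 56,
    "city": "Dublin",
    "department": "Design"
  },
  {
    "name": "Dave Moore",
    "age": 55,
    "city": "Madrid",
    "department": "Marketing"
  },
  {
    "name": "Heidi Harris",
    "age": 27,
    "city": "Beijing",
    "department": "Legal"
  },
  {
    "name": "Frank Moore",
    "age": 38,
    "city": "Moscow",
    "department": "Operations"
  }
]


Search criteria: {'age': 56, 'city': 'Dublin'}

Checking 6 records:
  Carol Jackson: {age: 22, city: Lima}
  Alice Taylor: {age: 61, city: Cairo}
  Liam Jackson: {age: 56, city: Dublin} <-- MATCH
  Dave Moore: {age: 55, city: Madrid}
  Heidi Harris: {age: 27, city: Beijing}
  Frank Moore: {age: 38, city: Moscow}

Matches: ["Liam Jackson"]

["Liam Jackson"]


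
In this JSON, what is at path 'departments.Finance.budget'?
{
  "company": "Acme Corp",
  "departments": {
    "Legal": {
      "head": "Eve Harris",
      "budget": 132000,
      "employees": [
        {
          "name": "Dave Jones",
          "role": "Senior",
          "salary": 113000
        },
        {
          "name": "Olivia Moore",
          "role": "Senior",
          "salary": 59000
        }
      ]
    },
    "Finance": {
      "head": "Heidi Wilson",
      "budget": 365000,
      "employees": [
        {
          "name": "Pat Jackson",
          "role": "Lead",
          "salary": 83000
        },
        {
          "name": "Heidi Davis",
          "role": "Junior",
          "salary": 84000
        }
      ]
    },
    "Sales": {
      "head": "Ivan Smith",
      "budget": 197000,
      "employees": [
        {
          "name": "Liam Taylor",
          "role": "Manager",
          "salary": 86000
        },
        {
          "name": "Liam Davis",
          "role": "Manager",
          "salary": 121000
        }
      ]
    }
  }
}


Path: departments.Finance.budget

Navigate:
  -> departments
  -> Finance
  -> budget = 365000

365000


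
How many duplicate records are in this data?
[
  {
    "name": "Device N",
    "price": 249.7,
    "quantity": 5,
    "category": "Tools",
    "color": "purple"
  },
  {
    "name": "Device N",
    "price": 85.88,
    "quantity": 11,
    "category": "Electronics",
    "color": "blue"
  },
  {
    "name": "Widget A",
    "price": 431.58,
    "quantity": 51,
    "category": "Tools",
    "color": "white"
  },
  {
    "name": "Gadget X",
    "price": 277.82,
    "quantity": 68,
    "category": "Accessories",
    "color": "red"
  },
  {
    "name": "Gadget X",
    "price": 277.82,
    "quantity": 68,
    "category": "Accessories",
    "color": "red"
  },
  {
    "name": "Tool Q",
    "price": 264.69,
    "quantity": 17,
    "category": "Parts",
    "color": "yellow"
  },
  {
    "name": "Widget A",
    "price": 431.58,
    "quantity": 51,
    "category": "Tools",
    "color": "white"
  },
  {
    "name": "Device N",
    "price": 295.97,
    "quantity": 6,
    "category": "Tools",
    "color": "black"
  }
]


Checking 8 records for duplicates:

  Row 1: Device N ($249.7, qty 5)
  Row 2: Device N ($85.88, qty 11)
  Row 3: Widget A ($431.58, qty 51)
  Row 4: Gadget X ($277.82, qty 68)
  Row 5: Gadget X ($277.82, qty 68) <-- DUPLICATE
  Row 6: Tool Q ($264.69, qty 17)
  Row 7: Widget A ($431.58, qty 51) <-- DUPLICATE
  Row 8: Device N ($295.97, qty 6)

Duplicates found: 2
Unique records: 6

2 duplicates, 6 unique


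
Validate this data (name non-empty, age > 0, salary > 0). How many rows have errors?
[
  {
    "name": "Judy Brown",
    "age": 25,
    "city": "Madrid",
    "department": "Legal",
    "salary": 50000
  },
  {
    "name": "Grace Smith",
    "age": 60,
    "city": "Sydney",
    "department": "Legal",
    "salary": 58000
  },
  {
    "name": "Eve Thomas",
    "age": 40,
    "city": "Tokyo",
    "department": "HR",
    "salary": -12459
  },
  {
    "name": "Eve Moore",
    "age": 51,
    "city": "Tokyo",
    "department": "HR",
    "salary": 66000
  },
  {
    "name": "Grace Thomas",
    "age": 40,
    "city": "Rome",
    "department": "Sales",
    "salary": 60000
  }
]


Validating 5 records:
Rules: name non-empty, age > 0, salary > 0

  Row 1 (Judy Brown): OK
  Row 2 (Grace Smith): OK
  Row 3 (Eve Thomas): negative salary: -12459
  Row 4 (Eve Moore): OK
  Row 5 (Grace Thomas): OK

Total errors: 1

1 errors


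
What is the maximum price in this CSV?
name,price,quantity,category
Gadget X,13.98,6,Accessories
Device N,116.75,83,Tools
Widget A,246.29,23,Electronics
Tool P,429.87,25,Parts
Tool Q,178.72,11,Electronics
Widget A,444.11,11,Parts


Computing maximum price:
Values: [13.98, 116.75, 246.29, 429.87, 178.72, 444.11]
Max = 444.11

444.11


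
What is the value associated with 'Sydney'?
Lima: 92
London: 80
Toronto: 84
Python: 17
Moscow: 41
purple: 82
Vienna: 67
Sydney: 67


Looking up key 'Sydney'
Value: 67

67


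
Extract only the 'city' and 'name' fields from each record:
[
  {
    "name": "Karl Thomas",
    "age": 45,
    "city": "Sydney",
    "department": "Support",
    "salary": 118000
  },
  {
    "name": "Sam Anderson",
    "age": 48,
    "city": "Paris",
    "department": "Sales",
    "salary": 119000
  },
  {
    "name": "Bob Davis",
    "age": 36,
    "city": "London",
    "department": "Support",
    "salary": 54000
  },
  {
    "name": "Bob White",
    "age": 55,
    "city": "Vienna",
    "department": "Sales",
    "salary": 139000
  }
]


Original: 4 records with fields: name, age, city, department, salary
Keep: ['city', 'name']
Drop: ['age', 'department', 'salary']
Result: 4 records, 2 fields each

[
  {
    "city": "Sydney",
    "name": "Karl Thomas"
  },
  {
    "city": "Paris",
    "name": "Sam Anderson"
  },
  {
    "city": "London",
    "name": "Bob Davis"
  },
  {
    "city": "Vienna",
    "name": "Bob White"
  }
]


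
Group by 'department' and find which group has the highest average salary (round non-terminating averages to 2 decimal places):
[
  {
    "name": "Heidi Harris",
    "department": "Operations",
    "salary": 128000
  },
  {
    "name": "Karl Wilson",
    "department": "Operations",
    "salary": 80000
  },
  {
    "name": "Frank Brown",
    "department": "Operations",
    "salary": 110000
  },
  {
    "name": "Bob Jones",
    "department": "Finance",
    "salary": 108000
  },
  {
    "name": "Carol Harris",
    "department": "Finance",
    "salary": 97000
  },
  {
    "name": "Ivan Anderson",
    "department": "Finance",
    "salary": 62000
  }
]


Group by: department

Groups:
  Finance: 3 people, avg salary = 267000/3 = $89000
  Operations: 3 people, avg salary = 318000/3 = $106000

Highest average salary: Operations ($106000)

Operations ($106000)


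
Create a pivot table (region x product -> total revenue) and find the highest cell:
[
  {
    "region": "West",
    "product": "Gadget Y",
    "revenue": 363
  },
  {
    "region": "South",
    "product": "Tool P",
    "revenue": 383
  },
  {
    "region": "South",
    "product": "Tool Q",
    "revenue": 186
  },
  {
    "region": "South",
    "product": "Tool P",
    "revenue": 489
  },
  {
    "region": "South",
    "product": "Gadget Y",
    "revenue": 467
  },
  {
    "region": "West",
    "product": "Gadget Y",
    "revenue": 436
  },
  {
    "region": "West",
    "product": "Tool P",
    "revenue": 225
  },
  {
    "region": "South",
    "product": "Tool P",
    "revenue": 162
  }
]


Pivot: region (rows) x product (columns) -> total revenue

     Gadget Y      Tool P        Tool Q      
South          467          1034           186  
West           799           225             0  

Highest: South / Tool P = $1034

South / Tool P = $1034


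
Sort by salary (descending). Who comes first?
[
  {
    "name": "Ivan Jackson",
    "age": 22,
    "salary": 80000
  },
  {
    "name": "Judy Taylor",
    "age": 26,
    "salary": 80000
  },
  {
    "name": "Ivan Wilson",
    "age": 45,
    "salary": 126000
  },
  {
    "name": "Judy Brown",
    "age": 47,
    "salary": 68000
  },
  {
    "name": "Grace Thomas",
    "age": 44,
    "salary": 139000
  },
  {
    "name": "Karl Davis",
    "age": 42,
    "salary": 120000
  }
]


Sort by: salary (descending)

Sorted order:
  1. Grace Thomas (salary = 139000)
  2. Ivan Wilson (salary = 126000)
  3. Karl Davis (salary = 120000)
  4. Ivan Jackson (salary = 80000)
  5. Judy Taylor (salary = 80000)
  6. Judy Brown (salary = 68000)

First: Grace Thomas

Grace Thomas


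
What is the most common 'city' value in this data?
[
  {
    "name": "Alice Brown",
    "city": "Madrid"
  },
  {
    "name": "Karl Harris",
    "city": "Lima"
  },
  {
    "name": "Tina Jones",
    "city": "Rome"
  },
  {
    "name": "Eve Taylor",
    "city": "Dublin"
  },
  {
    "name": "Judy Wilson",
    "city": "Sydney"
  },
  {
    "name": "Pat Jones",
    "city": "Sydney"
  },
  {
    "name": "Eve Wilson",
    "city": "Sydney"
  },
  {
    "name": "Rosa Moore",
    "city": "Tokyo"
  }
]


Counting 'city' values across 8 records:

  Sydney: 3 ###
  Madrid: 1 #
  Lima: 1 #
  Rome: 1 #
  Dublin: 1 #
  Tokyo: 1 #

Most common: Sydney (3 times)

Sydney (3 times)


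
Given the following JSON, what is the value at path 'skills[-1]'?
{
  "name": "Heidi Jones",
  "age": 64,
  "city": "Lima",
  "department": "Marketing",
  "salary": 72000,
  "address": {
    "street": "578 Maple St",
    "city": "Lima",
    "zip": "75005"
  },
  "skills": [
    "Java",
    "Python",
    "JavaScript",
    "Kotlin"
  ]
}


Query: skills[-1]
Path: skills -> last element
Value: Kotlin

Kotlin


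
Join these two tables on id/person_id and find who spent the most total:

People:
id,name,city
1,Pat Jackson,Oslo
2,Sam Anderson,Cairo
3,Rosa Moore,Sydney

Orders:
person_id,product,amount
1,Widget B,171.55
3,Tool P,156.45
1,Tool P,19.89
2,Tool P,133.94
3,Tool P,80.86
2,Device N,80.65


Join on: people.id = orders.person_id

Joined rows:
  Pat Jackson (Oslo) bought Widget B for $171.55
  Rosa Moore (Sydney) bought Tool P for $156.45
  Pat Jackson (Oslo) bought Tool P for $19.89
  Sam Anderson (Cairo) bought Tool P for $133.94
  Rosa Moore (Sydney) bought Tool P for $80.86
  Sam Anderson (Cairo) bought Device N for $80.65

Total per person:
  Rosa Moore: $237.31
  Sam Anderson: $214.59
  Pat Jackson: $191.44

Top spender: Rosa Moore ($237.31)

Rosa Moore ($237.31)


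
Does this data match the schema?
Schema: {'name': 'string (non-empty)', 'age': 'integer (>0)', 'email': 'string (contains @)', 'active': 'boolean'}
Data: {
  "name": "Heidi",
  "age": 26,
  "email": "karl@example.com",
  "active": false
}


Validating each field against schema:
  name: OK (non-empty string)
  age: OK (positive integer)
  email: OK (string with @)
  active: OK (boolean)

Result: VALID

VALID


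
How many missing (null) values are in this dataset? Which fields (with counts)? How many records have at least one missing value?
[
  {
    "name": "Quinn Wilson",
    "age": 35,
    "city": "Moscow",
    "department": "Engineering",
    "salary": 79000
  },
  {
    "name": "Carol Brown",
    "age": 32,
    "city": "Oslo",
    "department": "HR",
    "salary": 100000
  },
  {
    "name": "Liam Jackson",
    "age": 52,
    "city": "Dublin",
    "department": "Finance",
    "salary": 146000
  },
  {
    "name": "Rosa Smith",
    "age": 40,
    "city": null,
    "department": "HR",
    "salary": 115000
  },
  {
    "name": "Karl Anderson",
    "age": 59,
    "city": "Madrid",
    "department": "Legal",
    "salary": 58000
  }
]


Checking for missing (null) values in 5 records:

  Quinn Wilson: complete
  Carol Brown: complete
  Liam Jackson: complete
  Rosa Smith: city
  Karl Anderson: complete

Per field:
  name: 0 missing
  age: 0 missing
  city: 1 missing
  department: 0 missing
  salary: 0 missing

Total missing values: 1
Records with any missing: 1

1 missing values (city: 1); 1 incomplete records


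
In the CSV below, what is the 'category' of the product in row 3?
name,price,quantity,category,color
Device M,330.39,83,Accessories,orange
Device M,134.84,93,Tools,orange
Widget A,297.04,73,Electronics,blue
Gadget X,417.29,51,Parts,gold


Query: Row 3 ('Widget A'), column 'category'
Value: Electronics

Electronics


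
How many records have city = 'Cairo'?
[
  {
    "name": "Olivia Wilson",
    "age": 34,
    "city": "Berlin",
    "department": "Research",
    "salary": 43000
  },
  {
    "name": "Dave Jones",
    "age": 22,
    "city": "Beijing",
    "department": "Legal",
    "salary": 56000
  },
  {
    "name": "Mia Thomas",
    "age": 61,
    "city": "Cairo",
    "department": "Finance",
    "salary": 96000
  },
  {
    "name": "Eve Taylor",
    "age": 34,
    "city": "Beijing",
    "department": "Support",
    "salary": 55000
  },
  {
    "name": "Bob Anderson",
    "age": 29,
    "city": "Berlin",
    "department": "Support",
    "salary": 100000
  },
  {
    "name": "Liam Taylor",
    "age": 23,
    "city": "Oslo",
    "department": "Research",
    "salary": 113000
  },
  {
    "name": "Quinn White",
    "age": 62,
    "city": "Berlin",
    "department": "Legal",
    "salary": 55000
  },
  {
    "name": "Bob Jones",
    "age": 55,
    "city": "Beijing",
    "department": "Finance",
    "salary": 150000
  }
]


Data: 8 records
Condition: city = 'Cairo'

Checking each record:
  Olivia Wilson: Berlin
  Dave Jones: Beijing
  Mia Thomas: Cairo MATCH
  Eve Taylor: Beijing
  Bob Anderson: Berlin
  Liam Taylor: Oslo
  Quinn White: Berlin
  Bob Jones: Beijing

Count: 1

1


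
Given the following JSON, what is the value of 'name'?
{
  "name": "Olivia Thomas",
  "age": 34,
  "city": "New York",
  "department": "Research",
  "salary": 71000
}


Looking up field 'name'
Value: Olivia Thomas

Olivia Thomas


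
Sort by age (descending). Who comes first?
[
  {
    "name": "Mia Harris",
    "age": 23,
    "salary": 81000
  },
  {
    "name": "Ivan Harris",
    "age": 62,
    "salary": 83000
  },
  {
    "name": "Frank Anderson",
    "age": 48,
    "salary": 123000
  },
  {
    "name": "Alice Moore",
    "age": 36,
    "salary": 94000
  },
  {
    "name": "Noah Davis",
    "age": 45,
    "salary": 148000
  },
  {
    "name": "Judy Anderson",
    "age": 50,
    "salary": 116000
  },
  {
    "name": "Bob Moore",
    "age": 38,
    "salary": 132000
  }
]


Sort by: age (descending)

Sorted order:
  1. Ivan Harris (age = 62)
  2. Judy Anderson (age = 50)
  3. Frank Anderson (age = 48)
  4. Noah Davis (age = 45)
  5. Bob Moore (age = 38)
  6. Alice Moore (age = 36)
  7. Mia Harris (age = 23)

First: Ivan Harris

Ivan Harris


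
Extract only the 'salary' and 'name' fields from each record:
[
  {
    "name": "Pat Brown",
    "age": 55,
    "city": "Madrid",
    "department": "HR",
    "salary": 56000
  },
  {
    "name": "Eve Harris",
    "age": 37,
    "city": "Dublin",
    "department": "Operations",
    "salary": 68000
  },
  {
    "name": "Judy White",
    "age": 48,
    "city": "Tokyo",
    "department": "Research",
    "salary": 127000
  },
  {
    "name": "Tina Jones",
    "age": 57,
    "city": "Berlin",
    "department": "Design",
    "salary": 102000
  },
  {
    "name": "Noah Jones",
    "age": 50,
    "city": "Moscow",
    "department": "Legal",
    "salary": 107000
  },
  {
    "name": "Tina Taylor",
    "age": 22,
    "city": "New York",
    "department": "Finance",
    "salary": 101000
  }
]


Original: 6 records with fields: name, age, city, department, salary
Keep: ['salary', 'name']
Drop: ['age', 'city', 'department']
Result: 6 records, 2 fields each

[
  {
    "salary": 56000,
    "name": "Pat Brown"
  },
  {
    "salary": 68000,
    "name": "Eve Harris"
  },
  {
    "salary": 127000,
    "name": "Judy White"
  },
  {
    "salary": 102000,
    "name": "Tina Jones"
  },
  {
    "salary": 107000,
    "name": "Noah Jones"
  },
  {
    "salary": 101000,
    "name": "Tina Taylor"
  }
]


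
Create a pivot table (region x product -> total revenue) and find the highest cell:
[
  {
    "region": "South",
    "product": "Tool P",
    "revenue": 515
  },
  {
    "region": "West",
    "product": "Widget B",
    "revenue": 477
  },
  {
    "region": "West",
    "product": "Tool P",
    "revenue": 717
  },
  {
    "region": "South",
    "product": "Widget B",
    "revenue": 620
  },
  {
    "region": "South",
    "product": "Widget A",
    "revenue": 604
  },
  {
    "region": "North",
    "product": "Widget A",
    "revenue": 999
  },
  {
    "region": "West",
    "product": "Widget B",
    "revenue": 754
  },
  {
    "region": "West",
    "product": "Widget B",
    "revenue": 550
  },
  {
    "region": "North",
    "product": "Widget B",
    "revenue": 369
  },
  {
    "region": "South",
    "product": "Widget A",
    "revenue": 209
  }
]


Pivot: region (rows) x product (columns) -> total revenue

     Tool P        Widget A      Widget B    
North            0           999           369  
South          515           813           620  
West           717             0          1781  

Highest: West / Widget B = $1781

West / Widget B = $1781


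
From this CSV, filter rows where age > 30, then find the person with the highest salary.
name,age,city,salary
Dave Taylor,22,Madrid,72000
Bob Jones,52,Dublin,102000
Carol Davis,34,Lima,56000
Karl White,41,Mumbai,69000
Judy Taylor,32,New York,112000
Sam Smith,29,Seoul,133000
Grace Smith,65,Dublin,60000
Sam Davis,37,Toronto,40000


Filter: age > 30
Sort by: salary (descending)

Filtered records (6):
  Judy Taylor, age 32, salary $112000
  Bob Jones, age 52, salary $102000
  Karl White, age 41, salary $69000
  Grace Smith, age 65, salary $60000
  Carol Davis, age 34, salary $56000
  Sam Davis, age 37, salary $40000

Highest salary: Judy Taylor ($112000)

Judy Taylor


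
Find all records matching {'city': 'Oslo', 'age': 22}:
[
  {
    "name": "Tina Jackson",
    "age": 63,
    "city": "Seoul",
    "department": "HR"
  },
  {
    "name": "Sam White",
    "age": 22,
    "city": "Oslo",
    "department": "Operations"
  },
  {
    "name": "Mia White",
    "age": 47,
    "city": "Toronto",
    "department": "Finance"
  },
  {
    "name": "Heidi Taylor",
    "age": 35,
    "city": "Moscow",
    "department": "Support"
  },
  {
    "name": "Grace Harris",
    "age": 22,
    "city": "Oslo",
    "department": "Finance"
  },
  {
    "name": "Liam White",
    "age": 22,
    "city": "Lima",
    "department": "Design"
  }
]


Search criteria: {'city': 'Oslo', 'age': 22}

Checking 6 records:
  Tina Jackson: {city: Seoul, age: 63}
  Sam White: {city: Oslo, age: 22} <-- MATCH
  Mia White: {city: Toronto, age: 47}
  Heidi Taylor: {city: Moscow, age: 35}
  Grace Harris: {city: Oslo, age: 22} <-- MATCH
  Liam White: {city: Lima, age: 22}

Matches: ["Sam White", "Grace Harris"]

["Sam White", "Grace Harris"]


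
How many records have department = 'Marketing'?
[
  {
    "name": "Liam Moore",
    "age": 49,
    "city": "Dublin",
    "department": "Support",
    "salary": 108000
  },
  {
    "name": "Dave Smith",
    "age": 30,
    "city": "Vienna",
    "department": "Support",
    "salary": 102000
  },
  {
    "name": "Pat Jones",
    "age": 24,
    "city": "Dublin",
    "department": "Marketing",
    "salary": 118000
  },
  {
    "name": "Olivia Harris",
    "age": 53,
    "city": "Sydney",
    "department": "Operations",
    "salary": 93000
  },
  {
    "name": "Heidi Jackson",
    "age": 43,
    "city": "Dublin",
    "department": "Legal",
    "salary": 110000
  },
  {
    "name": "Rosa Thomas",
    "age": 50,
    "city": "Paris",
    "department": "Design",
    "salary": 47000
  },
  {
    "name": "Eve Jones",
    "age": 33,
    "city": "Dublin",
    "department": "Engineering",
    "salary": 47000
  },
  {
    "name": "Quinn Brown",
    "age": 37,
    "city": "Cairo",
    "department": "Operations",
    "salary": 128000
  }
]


Data: 8 records
Condition: department = 'Marketing'

Checking each record:
  Liam Moore: Support
  Dave Smith: Support
  Pat Jones: Marketing MATCH
  Olivia Harris: Operations
  Heidi Jackson: Legal
  Rosa Thomas: Design
  Eve Jones: Engineering
  Quinn Brown: Operations

Count: 1

1


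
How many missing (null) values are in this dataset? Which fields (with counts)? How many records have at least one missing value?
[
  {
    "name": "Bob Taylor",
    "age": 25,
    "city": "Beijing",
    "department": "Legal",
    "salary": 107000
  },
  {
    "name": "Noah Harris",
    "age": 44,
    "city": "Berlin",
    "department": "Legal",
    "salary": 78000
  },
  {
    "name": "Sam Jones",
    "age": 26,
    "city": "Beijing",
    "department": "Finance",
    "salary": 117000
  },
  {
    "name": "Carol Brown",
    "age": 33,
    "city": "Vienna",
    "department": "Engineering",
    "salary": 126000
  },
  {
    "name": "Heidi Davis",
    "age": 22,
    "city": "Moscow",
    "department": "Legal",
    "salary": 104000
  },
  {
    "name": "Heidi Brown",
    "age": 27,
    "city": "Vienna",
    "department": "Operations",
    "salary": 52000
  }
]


Checking for missing (null) values in 6 records:

  Bob Taylor: complete
  Noah Harris: complete
  Sam Jones: complete
  Carol Brown: complete
  Heidi Davis: complete
  Heidi Brown: complete

Per field:
  name: 0 missing
  age: 0 missing
  city: 0 missing
  department: 0 missing
  salary: 0 missing

Total missing values: 0
Records with any missing: 0

0 missing values (none); 0 incomplete records
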